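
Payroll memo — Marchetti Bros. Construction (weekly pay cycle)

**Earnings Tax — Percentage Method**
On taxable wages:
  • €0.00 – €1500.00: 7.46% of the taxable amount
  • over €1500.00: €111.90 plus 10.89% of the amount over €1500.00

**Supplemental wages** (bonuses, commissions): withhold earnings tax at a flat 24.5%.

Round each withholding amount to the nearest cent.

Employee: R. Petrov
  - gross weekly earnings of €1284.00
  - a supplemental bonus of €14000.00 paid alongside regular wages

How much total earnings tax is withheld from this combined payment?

Earnings Tax: taxable = €1284.00
  7.46% × €1284.00 = €95.79
Supplemental (24.5% flat on bonus): 24.5% × €14000.00 = €3430.00
Total earnings tax: €95.79 + €3430.00 = €3525.79

€3525.79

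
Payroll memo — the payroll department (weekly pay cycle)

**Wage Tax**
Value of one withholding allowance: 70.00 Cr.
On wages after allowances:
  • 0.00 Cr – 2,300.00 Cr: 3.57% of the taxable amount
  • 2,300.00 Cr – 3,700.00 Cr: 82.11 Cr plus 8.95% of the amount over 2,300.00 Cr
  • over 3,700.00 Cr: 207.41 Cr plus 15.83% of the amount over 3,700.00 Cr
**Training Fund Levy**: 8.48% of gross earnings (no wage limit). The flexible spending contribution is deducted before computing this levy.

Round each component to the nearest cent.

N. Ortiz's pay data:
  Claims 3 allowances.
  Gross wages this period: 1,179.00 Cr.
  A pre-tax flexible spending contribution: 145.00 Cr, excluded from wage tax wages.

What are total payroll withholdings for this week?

Wage Tax: taxable = 1,179.00 Cr − 145.00 Cr − 3×70.00 Cr = 824.00 Cr
  3.57% × 824.00 Cr = 29.42 Cr
Training Fund Levy: 8.48% × 1,034.00 Cr = 87.68 Cr
Total: 29.42 Cr + 87.68 Cr = 117.10 Cr

117.10 Cr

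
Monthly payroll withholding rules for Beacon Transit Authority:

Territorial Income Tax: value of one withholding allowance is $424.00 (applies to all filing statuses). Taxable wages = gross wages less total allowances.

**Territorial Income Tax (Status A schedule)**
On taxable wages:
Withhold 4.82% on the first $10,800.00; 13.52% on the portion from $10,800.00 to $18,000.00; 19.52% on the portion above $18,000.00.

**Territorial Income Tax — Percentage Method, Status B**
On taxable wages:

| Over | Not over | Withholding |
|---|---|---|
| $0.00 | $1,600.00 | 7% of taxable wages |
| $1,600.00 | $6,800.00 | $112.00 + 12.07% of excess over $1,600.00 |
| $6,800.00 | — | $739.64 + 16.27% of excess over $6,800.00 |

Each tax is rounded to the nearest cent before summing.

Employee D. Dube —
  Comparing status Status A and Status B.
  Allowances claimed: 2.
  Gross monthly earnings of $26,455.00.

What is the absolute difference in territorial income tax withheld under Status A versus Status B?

Territorial Income Tax (Status A): taxable = $26,455.00 − 2×$424.00 = $25,607.00
  $1,494.00 + 19.52% × ($25,607.00 − $18,000.00) = $1,494.00 + 19.52% × $7,607.00 = $2,978.89
Territorial Income Tax (Status B): taxable = $26,455.00 − 2×$424.00 = $25,607.00
  $739.64 + 16.27% × ($25,607.00 − $6,800.00) = $739.64 + 16.27% × $18,807.00 = $3,799.54
Difference: |$2,978.89 − $3,799.54| = $820.65 (higher under Status B)

$820.65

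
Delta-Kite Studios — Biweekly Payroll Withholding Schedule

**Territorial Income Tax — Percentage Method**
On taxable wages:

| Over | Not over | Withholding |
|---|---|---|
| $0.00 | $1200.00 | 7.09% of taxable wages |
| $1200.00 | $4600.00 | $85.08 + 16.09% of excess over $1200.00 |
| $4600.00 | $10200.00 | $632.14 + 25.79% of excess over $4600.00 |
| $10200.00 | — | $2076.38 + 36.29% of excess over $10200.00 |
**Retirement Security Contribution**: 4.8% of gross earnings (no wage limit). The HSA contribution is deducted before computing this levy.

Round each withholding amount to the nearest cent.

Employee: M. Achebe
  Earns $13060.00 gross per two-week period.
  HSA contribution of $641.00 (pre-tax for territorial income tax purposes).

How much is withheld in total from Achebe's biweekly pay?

Territorial Income Tax: taxable = $13060.00 − $641.00 = $12419.00
  $2076.38 + 36.29% × ($12419.00 − $10200.00) = $2076.38 + 36.29% × $2219.00 = $2881.66
Retirement Security Contribution: 4.8% × $12419.00 = $596.11
Total: $2881.66 + $596.11 = $3477.77

$3477.77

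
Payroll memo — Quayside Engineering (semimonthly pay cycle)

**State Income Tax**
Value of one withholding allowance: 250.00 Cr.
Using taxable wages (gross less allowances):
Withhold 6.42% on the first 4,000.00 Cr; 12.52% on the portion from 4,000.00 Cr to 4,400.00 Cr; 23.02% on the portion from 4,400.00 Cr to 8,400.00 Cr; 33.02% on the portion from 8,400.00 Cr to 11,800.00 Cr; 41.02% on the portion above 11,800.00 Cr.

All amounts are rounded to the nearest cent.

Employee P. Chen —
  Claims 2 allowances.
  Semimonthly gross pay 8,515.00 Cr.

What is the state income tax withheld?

1,139.05 Cr

State Income Tax: taxable = 8,515.00 Cr − 2×250.00 Cr = 8,015.00 Cr
  306.88 Cr + 23.02% × (8,015.00 Cr − 4,400.00 Cr) = 306.88 Cr + 23.02% × 3,615.00 Cr = 1,139.05 Cr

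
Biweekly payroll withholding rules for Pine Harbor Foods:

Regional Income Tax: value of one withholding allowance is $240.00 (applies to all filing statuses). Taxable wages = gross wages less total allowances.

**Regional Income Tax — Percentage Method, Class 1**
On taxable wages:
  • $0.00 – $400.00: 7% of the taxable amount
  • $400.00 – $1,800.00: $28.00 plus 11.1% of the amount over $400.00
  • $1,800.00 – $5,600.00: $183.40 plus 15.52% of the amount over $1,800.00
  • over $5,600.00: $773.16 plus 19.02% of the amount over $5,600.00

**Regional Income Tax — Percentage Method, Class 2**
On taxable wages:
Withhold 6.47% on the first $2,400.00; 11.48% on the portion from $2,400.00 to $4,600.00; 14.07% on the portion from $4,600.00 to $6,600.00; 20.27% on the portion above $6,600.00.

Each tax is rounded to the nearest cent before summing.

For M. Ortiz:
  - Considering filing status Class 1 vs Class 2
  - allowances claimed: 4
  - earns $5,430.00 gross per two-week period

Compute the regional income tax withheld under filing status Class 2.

Regional Income Tax (Class 2): taxable = $5,430.00 − 4×$240.00 = $4,470.00
  $155.28 + 11.48% × ($4,470.00 − $2,400.00) = $155.28 + 11.48% × $2,070.00 = $392.92

$392.92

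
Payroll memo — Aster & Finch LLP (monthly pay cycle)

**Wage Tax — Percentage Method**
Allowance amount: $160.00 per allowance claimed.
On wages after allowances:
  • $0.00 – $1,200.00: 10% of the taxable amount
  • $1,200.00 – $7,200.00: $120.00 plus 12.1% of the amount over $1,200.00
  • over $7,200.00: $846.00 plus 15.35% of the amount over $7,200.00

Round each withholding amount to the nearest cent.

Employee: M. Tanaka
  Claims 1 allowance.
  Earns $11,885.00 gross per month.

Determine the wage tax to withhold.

Wage Tax: taxable = $11,885.00 − 1×$160.00 = $11,725.00
  $846.00 + 15.35% × ($11,725.00 − $7,200.00) = $846.00 + 15.35% × $4,525.00 = $1,540.59

$1,540.59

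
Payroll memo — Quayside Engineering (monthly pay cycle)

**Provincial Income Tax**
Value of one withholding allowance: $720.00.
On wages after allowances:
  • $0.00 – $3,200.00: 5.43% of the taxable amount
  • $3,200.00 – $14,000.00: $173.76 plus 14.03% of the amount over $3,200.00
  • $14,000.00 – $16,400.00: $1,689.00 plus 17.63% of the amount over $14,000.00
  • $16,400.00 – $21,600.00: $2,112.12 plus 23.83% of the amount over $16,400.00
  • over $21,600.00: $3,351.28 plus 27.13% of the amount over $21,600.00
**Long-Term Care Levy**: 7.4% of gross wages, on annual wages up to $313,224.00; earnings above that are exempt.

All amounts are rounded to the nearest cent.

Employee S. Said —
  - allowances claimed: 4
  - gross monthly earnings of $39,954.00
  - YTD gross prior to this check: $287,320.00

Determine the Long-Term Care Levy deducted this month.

$1,916.90

Long-Term Care Levy: cap $313,224.00 − YTD $287,320.00 = $25,904.00 subject; 7.4% × $25,904.00 = $1,916.90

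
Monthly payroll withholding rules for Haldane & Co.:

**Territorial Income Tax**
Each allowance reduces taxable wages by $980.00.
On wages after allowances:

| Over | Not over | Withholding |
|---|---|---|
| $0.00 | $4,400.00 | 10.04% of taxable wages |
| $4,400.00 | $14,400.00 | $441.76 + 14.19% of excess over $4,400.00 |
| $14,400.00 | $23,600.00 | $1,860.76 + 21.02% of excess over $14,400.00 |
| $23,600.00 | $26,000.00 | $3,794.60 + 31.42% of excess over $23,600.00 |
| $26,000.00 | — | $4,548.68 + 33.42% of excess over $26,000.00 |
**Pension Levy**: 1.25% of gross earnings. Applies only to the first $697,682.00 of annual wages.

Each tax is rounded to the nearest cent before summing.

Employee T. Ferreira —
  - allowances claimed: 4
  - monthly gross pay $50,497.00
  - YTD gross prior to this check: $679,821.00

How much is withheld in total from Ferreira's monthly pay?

$11,648.77

Territorial Income Tax: taxable = $50,497.00 − 4×$980.00 = $46,577.00
  $4,548.68 + 33.42% × ($46,577.00 − $26,000.00) = $4,548.68 + 33.42% × $20,577.00 = $11,425.51
Pension Levy: cap $697,682.00 − YTD $679,821.00 = $17,861.00 subject; 1.25% × $17,861.00 = $223.26
Total: $11,425.51 + $223.26 = $11,648.77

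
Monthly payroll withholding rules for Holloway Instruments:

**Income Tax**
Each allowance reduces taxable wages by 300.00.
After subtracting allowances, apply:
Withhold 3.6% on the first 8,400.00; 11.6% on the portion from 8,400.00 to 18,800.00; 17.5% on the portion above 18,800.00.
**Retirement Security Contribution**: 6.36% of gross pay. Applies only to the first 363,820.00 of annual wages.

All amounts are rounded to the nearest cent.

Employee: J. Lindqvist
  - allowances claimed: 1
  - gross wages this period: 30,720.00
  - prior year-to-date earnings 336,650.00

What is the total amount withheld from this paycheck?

Income Tax: taxable = 30,720.00 − 1×300.00 = 30,420.00
  1,508.80 + 17.5% × (30,420.00 − 18,800.00) = 1,508.80 + 17.5% × 11,620.00 = 3,542.30
Retirement Security Contribution: cap 363,820.00 − YTD 336,650.00 = 27,170.00 subject; 6.36% × 27,170.00 = 1,728.01
Total: 3,542.30 + 1,728.01 = 5,270.31

5,270.31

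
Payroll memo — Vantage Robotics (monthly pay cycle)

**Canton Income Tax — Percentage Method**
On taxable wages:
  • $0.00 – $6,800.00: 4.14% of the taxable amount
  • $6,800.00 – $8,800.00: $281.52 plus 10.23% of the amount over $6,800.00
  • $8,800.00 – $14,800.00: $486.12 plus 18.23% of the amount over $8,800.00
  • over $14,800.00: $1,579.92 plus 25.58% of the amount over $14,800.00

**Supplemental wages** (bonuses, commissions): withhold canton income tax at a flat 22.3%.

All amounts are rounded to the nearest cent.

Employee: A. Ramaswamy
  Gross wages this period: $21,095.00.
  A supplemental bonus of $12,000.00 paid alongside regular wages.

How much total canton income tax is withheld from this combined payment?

Canton Income Tax: taxable = $21,095.00
  $1,579.92 + 25.58% × ($21,095.00 − $14,800.00) = $1,579.92 + 25.58% × $6,295.00 = $3,190.18
Supplemental (22.3% flat on bonus): 22.3% × $12,000.00 = $2,676.00
Total canton income tax: $3,190.18 + $2,676.00 = $5,866.18

$5,866.18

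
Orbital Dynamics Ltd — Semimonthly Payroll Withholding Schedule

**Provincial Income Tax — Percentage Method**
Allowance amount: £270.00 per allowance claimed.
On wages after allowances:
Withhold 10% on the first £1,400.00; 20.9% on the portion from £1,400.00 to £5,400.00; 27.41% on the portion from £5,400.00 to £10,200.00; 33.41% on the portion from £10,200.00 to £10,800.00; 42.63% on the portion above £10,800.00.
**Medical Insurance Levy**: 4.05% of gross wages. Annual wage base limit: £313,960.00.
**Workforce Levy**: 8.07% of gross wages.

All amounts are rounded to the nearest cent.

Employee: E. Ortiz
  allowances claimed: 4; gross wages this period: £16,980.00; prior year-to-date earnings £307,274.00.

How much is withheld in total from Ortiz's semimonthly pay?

Provincial Income Tax: taxable = £16,980.00 − 4×£270.00 = £15,900.00
  £2,492.14 + 42.63% × (£15,900.00 − £10,800.00) = £2,492.14 + 42.63% × £5,100.00 = £4,666.27
Medical Insurance Levy: cap £313,960.00 − YTD £307,274.00 = £6,686.00 subject; 4.05% × £6,686.00 = £270.78
Workforce Levy: 8.07% × £16,980.00 = £1,370.29
Total: £4,666.27 + £270.78 + £1,370.29 = £6,307.34

£6,307.34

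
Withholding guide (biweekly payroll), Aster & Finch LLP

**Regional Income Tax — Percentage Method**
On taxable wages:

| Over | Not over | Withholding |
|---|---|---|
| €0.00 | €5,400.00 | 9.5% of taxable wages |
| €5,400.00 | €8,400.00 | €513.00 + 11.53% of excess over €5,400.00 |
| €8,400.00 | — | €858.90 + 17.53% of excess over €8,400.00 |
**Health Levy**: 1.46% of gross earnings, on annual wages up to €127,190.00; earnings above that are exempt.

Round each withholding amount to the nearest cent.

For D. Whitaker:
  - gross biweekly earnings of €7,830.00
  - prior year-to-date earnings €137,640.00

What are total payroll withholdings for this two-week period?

Regional Income Tax: taxable = €7,830.00
  €513.00 + 11.53% × (€7,830.00 − €5,400.00) = €513.00 + 11.53% × €2,430.00 = €793.18
Health Levy: YTD €137,640.00 ≥ cap €127,190.00 → €0.00
Total: €793.18 + €0.00 = €793.18

€793.18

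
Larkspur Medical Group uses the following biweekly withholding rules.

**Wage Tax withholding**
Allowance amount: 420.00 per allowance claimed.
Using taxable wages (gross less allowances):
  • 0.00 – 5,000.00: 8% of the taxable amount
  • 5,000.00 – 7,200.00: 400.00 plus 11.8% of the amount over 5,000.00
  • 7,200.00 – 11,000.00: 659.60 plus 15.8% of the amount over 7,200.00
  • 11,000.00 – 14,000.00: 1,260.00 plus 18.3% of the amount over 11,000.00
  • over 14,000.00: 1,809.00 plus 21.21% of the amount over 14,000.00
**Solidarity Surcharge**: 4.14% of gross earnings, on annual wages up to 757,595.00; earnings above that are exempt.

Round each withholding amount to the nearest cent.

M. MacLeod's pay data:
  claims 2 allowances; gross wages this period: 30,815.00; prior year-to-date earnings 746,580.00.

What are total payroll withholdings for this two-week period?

5,653.32

Wage Tax: taxable = 30,815.00 − 2×420.00 = 29,975.00
  1,809.00 + 21.21% × (29,975.00 − 14,000.00) = 1,809.00 + 21.21% × 15,975.00 = 5,197.30
Solidarity Surcharge: cap 757,595.00 − YTD 746,580.00 = 11,015.00 subject; 4.14% × 11,015.00 = 456.02
Total: 5,197.30 + 456.02 = 5,653.32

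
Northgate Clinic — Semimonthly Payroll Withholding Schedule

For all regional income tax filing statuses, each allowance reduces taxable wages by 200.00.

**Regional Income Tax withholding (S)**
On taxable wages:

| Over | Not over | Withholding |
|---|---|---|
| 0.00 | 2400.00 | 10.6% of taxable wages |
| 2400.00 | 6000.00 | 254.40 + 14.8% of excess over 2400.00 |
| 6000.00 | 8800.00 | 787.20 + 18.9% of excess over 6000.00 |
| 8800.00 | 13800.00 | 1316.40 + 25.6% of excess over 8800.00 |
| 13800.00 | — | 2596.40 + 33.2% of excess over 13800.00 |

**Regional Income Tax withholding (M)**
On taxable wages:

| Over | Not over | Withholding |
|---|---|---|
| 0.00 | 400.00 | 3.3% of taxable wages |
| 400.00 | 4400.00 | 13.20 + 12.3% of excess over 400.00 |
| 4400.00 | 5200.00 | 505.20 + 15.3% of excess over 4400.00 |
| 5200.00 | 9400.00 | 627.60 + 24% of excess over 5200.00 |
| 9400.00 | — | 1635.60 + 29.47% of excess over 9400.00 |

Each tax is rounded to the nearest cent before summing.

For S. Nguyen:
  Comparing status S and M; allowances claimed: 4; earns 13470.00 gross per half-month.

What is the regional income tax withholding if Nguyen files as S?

Regional Income Tax (S): taxable = 13470.00 − 4×200.00 = 12670.00
  1316.40 + 25.6% × (12670.00 − 8800.00) = 1316.40 + 25.6% × 3870.00 = 2307.12

2307.12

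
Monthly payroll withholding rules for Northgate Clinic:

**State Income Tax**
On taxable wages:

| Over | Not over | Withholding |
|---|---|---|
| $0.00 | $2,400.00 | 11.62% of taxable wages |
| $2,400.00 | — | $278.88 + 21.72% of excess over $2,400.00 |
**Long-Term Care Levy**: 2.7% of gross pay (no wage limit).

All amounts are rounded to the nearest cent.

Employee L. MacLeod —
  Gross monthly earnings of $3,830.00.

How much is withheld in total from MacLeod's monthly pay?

$692.89

State Income Tax: taxable = $3,830.00
  $278.88 + 21.72% × ($3,830.00 − $2,400.00) = $278.88 + 21.72% × $1,430.00 = $589.48
Long-Term Care Levy: 2.7% × $3,830.00 = $103.41
Total: $589.48 + $103.41 = $692.89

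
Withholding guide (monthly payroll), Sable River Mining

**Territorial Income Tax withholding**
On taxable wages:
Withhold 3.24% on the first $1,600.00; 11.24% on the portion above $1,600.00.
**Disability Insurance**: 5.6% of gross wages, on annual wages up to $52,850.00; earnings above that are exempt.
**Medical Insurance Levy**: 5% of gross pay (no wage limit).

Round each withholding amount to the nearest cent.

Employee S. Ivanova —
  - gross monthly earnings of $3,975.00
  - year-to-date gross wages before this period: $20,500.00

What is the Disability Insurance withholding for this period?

Disability Insurance: 5.6% × $3,975.00 = $222.60

$222.60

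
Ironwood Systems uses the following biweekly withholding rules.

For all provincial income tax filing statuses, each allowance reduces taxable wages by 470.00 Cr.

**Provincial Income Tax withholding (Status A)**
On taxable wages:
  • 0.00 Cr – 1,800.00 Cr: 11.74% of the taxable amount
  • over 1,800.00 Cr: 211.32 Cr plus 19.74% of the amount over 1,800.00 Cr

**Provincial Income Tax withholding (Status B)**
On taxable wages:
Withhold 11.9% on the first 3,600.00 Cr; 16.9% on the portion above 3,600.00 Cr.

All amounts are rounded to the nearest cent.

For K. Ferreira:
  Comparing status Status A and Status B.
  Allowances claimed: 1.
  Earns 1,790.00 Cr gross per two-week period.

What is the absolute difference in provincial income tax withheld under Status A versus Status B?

Provincial Income Tax (Status A): taxable = 1,790.00 Cr − 1×470.00 Cr = 1,320.00 Cr
  11.74% × 1,320.00 Cr = 154.97 Cr
Provincial Income Tax (Status B): taxable = 1,790.00 Cr − 1×470.00 Cr = 1,320.00 Cr
  11.9% × 1,320.00 Cr = 157.08 Cr
Difference: |154.97 Cr − 157.08 Cr| = 2.11 Cr (higher under Status B)

2.11 Cr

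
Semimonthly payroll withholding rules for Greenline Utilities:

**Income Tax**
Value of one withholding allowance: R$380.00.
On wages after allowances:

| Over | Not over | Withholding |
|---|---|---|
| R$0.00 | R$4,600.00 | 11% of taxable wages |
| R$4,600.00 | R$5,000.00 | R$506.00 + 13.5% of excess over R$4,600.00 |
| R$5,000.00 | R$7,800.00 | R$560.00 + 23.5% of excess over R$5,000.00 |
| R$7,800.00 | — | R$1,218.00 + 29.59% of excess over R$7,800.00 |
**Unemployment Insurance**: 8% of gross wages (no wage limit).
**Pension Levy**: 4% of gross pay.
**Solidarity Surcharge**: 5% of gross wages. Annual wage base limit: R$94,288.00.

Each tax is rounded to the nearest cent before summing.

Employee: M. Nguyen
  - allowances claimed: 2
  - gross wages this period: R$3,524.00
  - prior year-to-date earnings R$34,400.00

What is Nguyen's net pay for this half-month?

Income Tax: taxable = R$3,524.00 − 2×R$380.00 = R$2,764.00
  11% × R$2,764.00 = R$304.04
Unemployment Insurance: 8% × R$3,524.00 = R$281.92
Pension Levy: 4% × R$3,524.00 = R$140.96
Solidarity Surcharge: 5% × R$3,524.00 = R$176.20
Total withheld: R$304.04 + R$281.92 + R$140.96 + R$176.20 = R$903.12
Net pay: R$3,524.00 − R$903.12 = R$2,620.88

R$2,620.88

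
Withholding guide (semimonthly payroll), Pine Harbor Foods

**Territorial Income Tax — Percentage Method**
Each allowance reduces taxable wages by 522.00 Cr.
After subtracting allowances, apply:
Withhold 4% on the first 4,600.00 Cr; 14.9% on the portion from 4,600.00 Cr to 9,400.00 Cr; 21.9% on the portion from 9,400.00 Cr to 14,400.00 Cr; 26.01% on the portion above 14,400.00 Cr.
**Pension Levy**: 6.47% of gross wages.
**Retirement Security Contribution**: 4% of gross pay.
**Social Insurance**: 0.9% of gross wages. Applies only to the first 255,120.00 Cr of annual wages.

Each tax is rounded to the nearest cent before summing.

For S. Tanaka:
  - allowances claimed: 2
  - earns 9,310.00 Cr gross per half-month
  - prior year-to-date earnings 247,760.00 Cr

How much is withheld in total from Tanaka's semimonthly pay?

1,771.23 Cr

Territorial Income Tax: taxable = 9,310.00 Cr − 2×522.00 Cr = 8,266.00 Cr
  184.00 Cr + 14.9% × (8,266.00 Cr − 4,600.00 Cr) = 184.00 Cr + 14.9% × 3,666.00 Cr = 730.23 Cr
Pension Levy: 6.47% × 9,310.00 Cr = 602.36 Cr
Retirement Security Contribution: 4% × 9,310.00 Cr = 372.40 Cr
Social Insurance: cap 255,120.00 Cr − YTD 247,760.00 Cr = 7,360.00 Cr subject; 0.9% × 7,360.00 Cr = 66.24 Cr
Total: 730.23 Cr + 602.36 Cr + 372.40 Cr + 66.24 Cr = 1,771.23 Cr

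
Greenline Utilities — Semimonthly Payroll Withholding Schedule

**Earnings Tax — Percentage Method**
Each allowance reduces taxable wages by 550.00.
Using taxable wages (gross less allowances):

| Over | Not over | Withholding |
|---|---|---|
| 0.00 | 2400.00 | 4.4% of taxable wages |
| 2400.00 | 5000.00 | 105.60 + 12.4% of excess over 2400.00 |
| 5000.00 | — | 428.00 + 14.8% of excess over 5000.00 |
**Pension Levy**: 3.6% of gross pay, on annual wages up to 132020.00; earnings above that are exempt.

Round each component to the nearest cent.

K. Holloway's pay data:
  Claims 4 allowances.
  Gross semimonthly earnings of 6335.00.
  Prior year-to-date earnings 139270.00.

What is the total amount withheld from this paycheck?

Earnings Tax: taxable = 6335.00 − 4×550.00 = 4135.00
  105.60 + 12.4% × (4135.00 − 2400.00) = 105.60 + 12.4% × 1735.00 = 320.74
Pension Levy: YTD 139270.00 ≥ cap 132020.00 → 0.00
Total: 320.74 + 0.00 = 320.74

320.74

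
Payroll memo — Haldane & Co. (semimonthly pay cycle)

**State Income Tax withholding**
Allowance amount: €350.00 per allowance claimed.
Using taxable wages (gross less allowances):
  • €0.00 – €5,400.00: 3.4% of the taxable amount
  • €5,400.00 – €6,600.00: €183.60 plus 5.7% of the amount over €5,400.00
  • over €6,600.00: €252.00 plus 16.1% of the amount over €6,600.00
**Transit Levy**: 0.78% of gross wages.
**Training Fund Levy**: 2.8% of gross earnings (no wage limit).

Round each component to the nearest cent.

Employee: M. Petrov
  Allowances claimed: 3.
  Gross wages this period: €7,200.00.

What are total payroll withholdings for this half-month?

State Income Tax: taxable = €7,200.00 − 3×€350.00 = €6,150.00
  €183.60 + 5.7% × (€6,150.00 − €5,400.00) = €183.60 + 5.7% × €750.00 = €226.35
Transit Levy: 0.78% × €7,200.00 = €56.16
Training Fund Levy: 2.8% × €7,200.00 = €201.60
Total: €226.35 + €56.16 + €201.60 = €484.11

€484.11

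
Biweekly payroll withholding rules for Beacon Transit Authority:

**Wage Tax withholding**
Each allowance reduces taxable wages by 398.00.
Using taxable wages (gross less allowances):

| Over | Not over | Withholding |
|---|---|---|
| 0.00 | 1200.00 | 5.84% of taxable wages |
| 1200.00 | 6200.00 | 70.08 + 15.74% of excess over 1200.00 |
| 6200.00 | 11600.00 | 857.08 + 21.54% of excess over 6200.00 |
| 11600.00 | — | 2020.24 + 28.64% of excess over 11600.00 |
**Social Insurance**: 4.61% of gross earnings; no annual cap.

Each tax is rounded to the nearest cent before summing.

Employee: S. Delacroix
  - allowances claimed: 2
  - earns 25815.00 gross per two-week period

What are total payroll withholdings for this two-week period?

Wage Tax: taxable = 25815.00 − 2×398.00 = 25019.00
  2020.24 + 28.64% × (25019.00 − 11600.00) = 2020.24 + 28.64% × 13419.00 = 5863.44
Social Insurance: 4.61% × 25815.00 = 1190.07
Total: 5863.44 + 1190.07 = 7053.51

7053.51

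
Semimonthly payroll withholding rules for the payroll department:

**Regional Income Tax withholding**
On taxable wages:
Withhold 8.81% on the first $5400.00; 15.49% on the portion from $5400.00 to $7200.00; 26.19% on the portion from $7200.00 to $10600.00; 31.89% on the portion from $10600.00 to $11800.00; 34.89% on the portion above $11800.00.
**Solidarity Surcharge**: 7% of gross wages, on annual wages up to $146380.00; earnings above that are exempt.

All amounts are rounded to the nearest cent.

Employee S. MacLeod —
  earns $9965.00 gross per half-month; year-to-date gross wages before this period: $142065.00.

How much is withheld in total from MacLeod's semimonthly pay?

Regional Income Tax: taxable = $9965.00
  $754.56 + 26.19% × ($9965.00 − $7200.00) = $754.56 + 26.19% × $2765.00 = $1478.71
Solidarity Surcharge: cap $146380.00 − YTD $142065.00 = $4315.00 subject; 7% × $4315.00 = $302.05
Total: $1478.71 + $302.05 = $1780.76

$1780.76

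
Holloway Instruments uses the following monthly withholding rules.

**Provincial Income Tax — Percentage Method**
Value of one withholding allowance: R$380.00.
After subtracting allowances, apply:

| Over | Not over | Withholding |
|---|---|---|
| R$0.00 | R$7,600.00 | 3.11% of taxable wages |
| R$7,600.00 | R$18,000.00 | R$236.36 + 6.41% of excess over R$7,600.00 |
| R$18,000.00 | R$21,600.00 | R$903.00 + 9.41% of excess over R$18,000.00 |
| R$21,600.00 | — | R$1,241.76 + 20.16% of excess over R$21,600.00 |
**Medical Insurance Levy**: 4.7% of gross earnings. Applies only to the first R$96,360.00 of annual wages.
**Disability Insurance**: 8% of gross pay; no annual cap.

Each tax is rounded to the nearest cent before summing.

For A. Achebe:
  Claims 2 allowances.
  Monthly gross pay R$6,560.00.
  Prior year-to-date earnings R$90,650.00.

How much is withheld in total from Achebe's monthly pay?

Provincial Income Tax: taxable = R$6,560.00 − 2×R$380.00 = R$5,800.00
  3.11% × R$5,800.00 = R$180.38
Medical Insurance Levy: cap R$96,360.00 − YTD R$90,650.00 = R$5,710.00 subject; 4.7% × R$5,710.00 = R$268.37
Disability Insurance: 8% × R$6,560.00 = R$524.80
Total: R$180.38 + R$268.37 + R$524.80 = R$973.55

R$973.55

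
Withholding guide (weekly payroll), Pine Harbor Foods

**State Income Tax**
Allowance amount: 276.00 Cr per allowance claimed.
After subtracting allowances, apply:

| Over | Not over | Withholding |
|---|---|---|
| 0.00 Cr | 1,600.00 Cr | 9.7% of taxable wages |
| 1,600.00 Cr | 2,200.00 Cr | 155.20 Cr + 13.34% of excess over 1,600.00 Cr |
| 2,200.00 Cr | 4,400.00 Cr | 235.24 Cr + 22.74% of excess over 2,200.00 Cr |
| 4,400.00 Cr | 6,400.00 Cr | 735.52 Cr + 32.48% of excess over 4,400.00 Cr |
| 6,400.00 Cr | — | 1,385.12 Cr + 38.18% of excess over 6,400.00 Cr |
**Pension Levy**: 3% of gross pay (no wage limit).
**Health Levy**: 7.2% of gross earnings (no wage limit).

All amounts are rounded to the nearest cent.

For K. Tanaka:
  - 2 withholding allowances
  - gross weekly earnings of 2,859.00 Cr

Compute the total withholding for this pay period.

551.19 Cr

State Income Tax: taxable = 2,859.00 Cr − 2×276.00 Cr = 2,307.00 Cr
  235.24 Cr + 22.74% × (2,307.00 Cr − 2,200.00 Cr) = 235.24 Cr + 22.74% × 107.00 Cr = 259.57 Cr
Pension Levy: 3% × 2,859.00 Cr = 85.77 Cr
Health Levy: 7.2% × 2,859.00 Cr = 205.85 Cr
Total: 259.57 Cr + 85.77 Cr + 205.85 Cr = 551.19 Cr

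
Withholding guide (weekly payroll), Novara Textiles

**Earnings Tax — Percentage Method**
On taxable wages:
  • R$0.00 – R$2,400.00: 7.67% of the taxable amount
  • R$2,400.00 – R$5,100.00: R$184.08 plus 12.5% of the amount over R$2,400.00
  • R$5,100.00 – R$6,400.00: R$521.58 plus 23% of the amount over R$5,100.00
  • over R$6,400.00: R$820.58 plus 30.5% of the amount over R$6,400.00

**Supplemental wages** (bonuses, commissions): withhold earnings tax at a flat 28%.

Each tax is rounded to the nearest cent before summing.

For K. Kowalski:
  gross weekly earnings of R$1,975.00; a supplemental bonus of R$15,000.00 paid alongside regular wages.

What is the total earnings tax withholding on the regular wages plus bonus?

Earnings Tax: taxable = R$1,975.00
  7.67% × R$1,975.00 = R$151.48
Supplemental (28% flat on bonus): 28% × R$15,000.00 = R$4,200.00
Total earnings tax: R$151.48 + R$4,200.00 = R$4,351.48

R$4,351.48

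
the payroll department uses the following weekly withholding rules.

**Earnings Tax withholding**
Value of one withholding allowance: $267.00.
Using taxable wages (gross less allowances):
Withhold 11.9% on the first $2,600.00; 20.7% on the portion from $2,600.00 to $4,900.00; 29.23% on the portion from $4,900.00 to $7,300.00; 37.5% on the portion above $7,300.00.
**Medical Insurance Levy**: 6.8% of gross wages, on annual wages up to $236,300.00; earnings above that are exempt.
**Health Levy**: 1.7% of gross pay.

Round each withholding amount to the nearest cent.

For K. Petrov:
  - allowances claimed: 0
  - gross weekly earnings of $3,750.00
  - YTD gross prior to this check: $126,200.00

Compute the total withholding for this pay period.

Earnings Tax: taxable = $3,750.00
  $309.40 + 20.7% × ($3,750.00 − $2,600.00) = $309.40 + 20.7% × $1,150.00 = $547.45
Medical Insurance Levy: 6.8% × $3,750.00 = $255.00
Health Levy: 1.7% × $3,750.00 = $63.75
Total: $547.45 + $255.00 + $63.75 = $866.20

$866.20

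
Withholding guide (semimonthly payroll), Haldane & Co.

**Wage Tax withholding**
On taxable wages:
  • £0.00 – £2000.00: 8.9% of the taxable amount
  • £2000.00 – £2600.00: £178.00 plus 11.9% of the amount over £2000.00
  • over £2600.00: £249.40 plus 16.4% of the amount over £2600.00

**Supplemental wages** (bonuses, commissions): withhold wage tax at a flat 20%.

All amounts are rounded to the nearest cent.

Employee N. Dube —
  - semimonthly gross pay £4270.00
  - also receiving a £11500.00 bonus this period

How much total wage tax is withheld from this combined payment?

Wage Tax: taxable = £4270.00
  £249.40 + 16.4% × (£4270.00 − £2600.00) = £249.40 + 16.4% × £1670.00 = £523.28
Supplemental (20% flat on bonus): 20% × £11500.00 = £2300.00
Total wage tax: £523.28 + £2300.00 = £2823.28

£2823.28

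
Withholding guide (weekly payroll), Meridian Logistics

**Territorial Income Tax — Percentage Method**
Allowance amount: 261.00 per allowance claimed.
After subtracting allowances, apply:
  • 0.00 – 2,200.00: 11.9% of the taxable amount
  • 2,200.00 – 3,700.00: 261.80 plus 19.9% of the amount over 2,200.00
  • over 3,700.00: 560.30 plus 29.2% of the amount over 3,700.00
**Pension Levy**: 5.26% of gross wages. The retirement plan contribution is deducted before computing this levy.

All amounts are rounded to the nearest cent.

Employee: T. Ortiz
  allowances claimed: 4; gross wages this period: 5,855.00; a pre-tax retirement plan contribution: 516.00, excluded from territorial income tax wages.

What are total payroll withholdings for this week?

1,014.87

Territorial Income Tax: taxable = 5,855.00 − 516.00 − 4×261.00 = 4,295.00
  560.30 + 29.2% × (4,295.00 − 3,700.00) = 560.30 + 29.2% × 595.00 = 734.04
Pension Levy: 5.26% × 5,339.00 = 280.83
Total: 734.04 + 280.83 = 1,014.87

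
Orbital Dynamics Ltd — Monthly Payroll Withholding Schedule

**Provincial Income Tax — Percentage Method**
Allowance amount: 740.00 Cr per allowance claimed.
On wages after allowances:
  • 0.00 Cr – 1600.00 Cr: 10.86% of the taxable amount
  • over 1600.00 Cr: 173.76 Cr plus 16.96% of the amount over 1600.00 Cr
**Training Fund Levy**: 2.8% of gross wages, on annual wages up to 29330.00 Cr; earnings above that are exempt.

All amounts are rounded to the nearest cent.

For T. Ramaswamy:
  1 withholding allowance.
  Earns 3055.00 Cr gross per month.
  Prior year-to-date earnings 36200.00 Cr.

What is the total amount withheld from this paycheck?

Provincial Income Tax: taxable = 3055.00 Cr − 1×740.00 Cr = 2315.00 Cr
  173.76 Cr + 16.96% × (2315.00 Cr − 1600.00 Cr) = 173.76 Cr + 16.96% × 715.00 Cr = 295.02 Cr
Training Fund Levy: YTD 36200.00 Cr ≥ cap 29330.00 Cr → 0.00 Cr
Total: 295.02 Cr + 0.00 Cr = 295.02 Cr

295.02 Cr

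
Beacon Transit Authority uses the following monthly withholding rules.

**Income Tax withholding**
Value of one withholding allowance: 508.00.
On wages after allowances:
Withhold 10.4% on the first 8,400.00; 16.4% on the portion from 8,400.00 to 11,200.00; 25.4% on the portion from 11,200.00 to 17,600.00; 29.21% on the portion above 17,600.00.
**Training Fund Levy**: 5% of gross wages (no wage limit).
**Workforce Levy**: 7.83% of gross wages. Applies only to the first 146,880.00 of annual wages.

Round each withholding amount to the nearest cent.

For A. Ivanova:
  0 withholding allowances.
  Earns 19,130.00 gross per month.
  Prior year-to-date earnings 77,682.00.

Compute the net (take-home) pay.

13,270.31

Income Tax: taxable = 19,130.00
  2,958.40 + 29.21% × (19,130.00 − 17,600.00) = 2,958.40 + 29.21% × 1,530.00 = 3,405.31
Training Fund Levy: 5% × 19,130.00 = 956.50
Workforce Levy: 7.83% × 19,130.00 = 1,497.88
Total withheld: 3,405.31 + 956.50 + 1,497.88 = 5,859.69
Net pay: 19,130.00 − 5,859.69 = 13,270.31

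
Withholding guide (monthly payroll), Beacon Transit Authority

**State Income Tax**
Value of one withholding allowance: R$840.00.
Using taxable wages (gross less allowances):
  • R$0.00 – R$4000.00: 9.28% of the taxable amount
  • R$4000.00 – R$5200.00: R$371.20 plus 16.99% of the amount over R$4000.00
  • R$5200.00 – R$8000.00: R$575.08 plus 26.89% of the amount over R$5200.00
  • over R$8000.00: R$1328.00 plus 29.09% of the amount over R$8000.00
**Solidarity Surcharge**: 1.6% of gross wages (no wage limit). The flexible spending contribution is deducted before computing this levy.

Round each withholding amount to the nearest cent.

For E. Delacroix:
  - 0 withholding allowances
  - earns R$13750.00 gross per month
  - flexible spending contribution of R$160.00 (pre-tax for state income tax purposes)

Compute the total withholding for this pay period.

R$3171.57

State Income Tax: taxable = R$13750.00 − R$160.00 = R$13590.00
  R$1328.00 + 29.09% × (R$13590.00 − R$8000.00) = R$1328.00 + 29.09% × R$5590.00 = R$2954.13
Solidarity Surcharge: 1.6% × R$13590.00 = R$217.44
Total: R$2954.13 + R$217.44 = R$3171.57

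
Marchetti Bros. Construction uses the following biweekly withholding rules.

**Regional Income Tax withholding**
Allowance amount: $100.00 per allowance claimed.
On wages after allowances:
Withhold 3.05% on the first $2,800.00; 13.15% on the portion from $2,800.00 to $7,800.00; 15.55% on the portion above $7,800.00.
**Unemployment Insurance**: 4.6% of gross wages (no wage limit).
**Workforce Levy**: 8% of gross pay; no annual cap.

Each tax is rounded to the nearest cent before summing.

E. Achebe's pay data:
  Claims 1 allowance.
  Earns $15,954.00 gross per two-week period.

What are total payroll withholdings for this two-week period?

$4,005.50

Regional Income Tax: taxable = $15,954.00 − 1×$100.00 = $15,854.00
  $742.90 + 15.55% × ($15,854.00 − $7,800.00) = $742.90 + 15.55% × $8,054.00 = $1,995.30
Unemployment Insurance: 4.6% × $15,954.00 = $733.88
Workforce Levy: 8% × $15,954.00 = $1,276.32
Total: $1,995.30 + $733.88 + $1,276.32 = $4,005.50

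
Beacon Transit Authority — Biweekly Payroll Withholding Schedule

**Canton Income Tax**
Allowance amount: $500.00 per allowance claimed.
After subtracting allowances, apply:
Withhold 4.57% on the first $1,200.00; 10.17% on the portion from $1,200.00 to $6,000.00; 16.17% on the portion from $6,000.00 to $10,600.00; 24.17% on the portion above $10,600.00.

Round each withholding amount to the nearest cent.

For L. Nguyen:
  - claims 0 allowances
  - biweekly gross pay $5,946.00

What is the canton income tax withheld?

Canton Income Tax: taxable = $5,946.00
  $54.84 + 10.17% × ($5,946.00 − $1,200.00) = $54.84 + 10.17% × $4,746.00 = $537.51

$537.51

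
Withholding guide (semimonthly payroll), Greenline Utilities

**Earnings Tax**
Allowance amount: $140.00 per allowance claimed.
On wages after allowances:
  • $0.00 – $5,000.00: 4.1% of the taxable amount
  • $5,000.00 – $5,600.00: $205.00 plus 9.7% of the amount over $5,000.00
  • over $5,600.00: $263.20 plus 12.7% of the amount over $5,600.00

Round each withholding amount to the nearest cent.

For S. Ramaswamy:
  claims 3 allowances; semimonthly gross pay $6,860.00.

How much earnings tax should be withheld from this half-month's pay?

Earnings Tax: taxable = $6,860.00 − 3×$140.00 = $6,440.00
  $263.20 + 12.7% × ($6,440.00 − $5,600.00) = $263.20 + 12.7% × $840.00 = $369.88

$369.88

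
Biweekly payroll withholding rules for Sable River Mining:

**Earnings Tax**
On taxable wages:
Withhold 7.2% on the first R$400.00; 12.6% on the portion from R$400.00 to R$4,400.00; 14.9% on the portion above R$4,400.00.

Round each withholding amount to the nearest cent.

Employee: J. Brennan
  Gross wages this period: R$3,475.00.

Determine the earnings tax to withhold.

R$416.25

Earnings Tax: taxable = R$3,475.00
  R$28.80 + 12.6% × (R$3,475.00 − R$400.00) = R$28.80 + 12.6% × R$3,075.00 = R$416.25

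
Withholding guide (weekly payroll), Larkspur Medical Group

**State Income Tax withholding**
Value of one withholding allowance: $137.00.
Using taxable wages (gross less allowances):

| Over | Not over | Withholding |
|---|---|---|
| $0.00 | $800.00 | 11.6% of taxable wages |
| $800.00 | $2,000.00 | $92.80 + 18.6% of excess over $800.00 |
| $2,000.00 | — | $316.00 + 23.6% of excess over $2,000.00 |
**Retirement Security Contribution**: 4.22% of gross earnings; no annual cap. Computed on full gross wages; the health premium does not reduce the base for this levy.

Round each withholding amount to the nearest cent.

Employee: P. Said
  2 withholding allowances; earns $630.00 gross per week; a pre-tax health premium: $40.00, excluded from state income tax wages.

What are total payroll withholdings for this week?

$63.25

State Income Tax: taxable = $630.00 − $40.00 − 2×$137.00 = $316.00
  11.6% × $316.00 = $36.66
Retirement Security Contribution: 4.22% × $630.00 = $26.59
Total: $36.66 + $26.59 = $63.25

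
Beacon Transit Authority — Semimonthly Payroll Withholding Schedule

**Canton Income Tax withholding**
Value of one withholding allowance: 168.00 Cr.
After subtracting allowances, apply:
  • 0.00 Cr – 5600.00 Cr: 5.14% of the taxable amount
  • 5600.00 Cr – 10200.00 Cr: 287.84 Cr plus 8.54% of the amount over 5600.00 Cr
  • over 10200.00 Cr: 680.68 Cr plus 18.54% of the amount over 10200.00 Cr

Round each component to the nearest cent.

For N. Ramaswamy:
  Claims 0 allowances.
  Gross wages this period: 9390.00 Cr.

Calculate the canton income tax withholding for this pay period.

Canton Income Tax: taxable = 9390.00 Cr
  287.84 Cr + 8.54% × (9390.00 Cr − 5600.00 Cr) = 287.84 Cr + 8.54% × 3790.00 Cr = 611.51 Cr

611.51 Cr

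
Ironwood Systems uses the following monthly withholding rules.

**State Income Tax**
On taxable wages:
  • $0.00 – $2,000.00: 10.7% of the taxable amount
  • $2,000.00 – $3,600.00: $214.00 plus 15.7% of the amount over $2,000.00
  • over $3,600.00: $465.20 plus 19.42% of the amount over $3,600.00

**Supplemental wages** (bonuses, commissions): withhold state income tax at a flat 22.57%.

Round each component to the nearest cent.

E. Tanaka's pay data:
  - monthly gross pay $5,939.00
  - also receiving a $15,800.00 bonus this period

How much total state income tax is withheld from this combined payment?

$4,485.49

State Income Tax: taxable = $5,939.00
  $465.20 + 19.42% × ($5,939.00 − $3,600.00) = $465.20 + 19.42% × $2,339.00 = $919.43
Supplemental (22.57% flat on bonus): 22.57% × $15,800.00 = $3,566.06
Total state income tax: $919.43 + $3,566.06 = $4,485.49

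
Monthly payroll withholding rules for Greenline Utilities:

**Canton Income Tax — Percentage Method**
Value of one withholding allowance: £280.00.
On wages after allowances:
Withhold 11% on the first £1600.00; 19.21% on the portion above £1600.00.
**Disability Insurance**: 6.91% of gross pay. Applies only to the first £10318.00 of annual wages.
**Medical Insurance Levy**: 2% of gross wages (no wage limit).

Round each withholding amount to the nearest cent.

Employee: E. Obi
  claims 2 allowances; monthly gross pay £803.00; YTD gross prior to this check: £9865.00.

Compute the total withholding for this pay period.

£74.09

Canton Income Tax: taxable = £803.00 − 2×£280.00 = £243.00
  11% × £243.00 = £26.73
Disability Insurance: cap £10318.00 − YTD £9865.00 = £453.00 subject; 6.91% × £453.00 = £31.30
Medical Insurance Levy: 2% × £803.00 = £16.06
Total: £26.73 + £31.30 + £16.06 = £74.09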